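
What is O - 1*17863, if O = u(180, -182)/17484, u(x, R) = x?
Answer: -26026376/1457 ≈ -17863.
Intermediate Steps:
O = 15/1457 (O = 180/17484 = 180*(1/17484) = 15/1457 ≈ 0.010295)
O - 1*17863 = 15/1457 - 1*17863 = 15/1457 - 17863 = -26026376/1457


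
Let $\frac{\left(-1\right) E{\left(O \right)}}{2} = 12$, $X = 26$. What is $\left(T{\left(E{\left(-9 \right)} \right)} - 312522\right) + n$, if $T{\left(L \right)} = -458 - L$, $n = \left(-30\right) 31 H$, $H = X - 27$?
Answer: $-312026$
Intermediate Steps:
$E{\left(O \right)} = -24$ ($E{\left(O \right)} = \left(-2\right) 12 = -24$)
$H = -1$ ($H = 26 - 27 = -1$)
$n = 930$ ($n = \left(-30\right) 31 \left(-1\right) = \left(-930\right) \left(-1\right) = 930$)
$\left(T{\left(E{\left(-9 \right)} \right)} - 312522\right) + n = \left(\left(-458 - -24\right) - 312522\right) + 930 = \left(\left(-458 + 24\right) - 312522\right) + 930 = \left(-434 - 312522\right) + 930 = -312956 + 930 = -312026$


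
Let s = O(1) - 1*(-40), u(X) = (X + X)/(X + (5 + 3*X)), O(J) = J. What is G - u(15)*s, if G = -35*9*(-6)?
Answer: 24324/13 ≈ 1871.1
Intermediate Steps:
u(X) = 2*X/(5 + 4*X) (u(X) = (2*X)/(5 + 4*X) = 2*X/(5 + 4*X))
G = 1890 (G = -315*(-6) = 1890)
s = 41 (s = 1 - 1*(-40) = 1 + 40 = 41)
G - u(15)*s = 1890 - 2*15/(5 + 4*15)*41 = 1890 - 2*15/(5 + 60)*41 = 1890 - 2*15/65*41 = 1890 - 2*15*(1/65)*41 = 1890 - 6*41/13 = 1890 - 1*246/13 = 1890 - 246/13 = 24324/13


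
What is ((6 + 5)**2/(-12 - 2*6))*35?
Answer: -4235/24 ≈ -176.46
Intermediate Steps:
((6 + 5)**2/(-12 - 2*6))*35 = (11**2/(-12 - 12))*35 = (121/(-24))*35 = (121*(-1/24))*35 = -121/24*35 = -4235/24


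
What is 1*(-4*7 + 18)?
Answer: -10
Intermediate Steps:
1*(-4*7 + 18) = 1*(-28 + 18) = 1*(-10) = -10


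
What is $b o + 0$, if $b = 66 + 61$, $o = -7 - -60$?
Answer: $6731$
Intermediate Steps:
$o = 53$ ($o = -7 + 60 = 53$)
$b = 127$
$b o + 0 = 127 \cdot 53 + 0 = 6731 + 0 = 6731$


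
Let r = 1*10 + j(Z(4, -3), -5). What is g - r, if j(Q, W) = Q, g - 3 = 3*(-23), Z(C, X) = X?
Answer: -73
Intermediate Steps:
g = -66 (g = 3 + 3*(-23) = 3 - 69 = -66)
r = 7 (r = 1*10 - 3 = 10 - 3 = 7)
g - r = -66 - 1*7 = -66 - 7 = -73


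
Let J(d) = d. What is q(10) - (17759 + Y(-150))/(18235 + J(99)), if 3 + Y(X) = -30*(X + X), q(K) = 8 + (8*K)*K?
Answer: 7393558/9167 ≈ 806.54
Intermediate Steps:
q(K) = 8 + 8*K**2
Y(X) = -3 - 60*X (Y(X) = -3 - 30*(X + X) = -3 - 60*X)
q(10) - (17759 + Y(-150))/(18235 + J(99)) = (8 + 8*10**2) - (17759 + (-3 - 60*(-150)))/(18235 + 99) = (8 + 8*100) - (17759 + (-3 + 9000))/18334 = (8 + 800) - (17759 + 8997)/18334 = 808 - 26756/18334 = 808 - 1*13378/9167 = 808 - 13378/9167 = 7393558/9167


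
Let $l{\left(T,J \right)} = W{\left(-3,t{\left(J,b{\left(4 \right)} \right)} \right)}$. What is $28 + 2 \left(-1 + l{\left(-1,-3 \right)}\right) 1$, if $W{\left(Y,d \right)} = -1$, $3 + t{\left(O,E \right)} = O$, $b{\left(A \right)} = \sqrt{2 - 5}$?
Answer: $24$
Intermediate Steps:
$b{\left(A \right)} = i \sqrt{3}$ ($b{\left(A \right)} = \sqrt{-3} = i \sqrt{3}$)
$t{\left(O,E \right)} = -3 + O$
$l{\left(T,J \right)} = -1$
$28 + 2 \left(-1 + l{\left(-1,-3 \right)}\right) 1 = 28 + 2 \left(-1 - 1\right) 1 = 28 + 2 \left(-2\right) 1 = 28 - 4 = 24$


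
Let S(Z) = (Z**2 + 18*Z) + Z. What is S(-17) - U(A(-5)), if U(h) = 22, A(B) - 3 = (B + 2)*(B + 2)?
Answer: -56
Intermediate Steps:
S(Z) = Z**2 + 19*Z
A(B) = 3 + (2 + B)**2 (A(B) = 3 + (B + 2)*(B + 2) = 3 + (2 + B)*(2 + B) = 3 + (2 + B)**2)
S(-17) - U(A(-5)) = -17*(19 - 17) - 1*22 = -17*2 - 22 = -34 - 22 = -56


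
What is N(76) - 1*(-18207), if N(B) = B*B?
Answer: 23983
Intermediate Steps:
N(B) = B²
N(76) - 1*(-18207) = 76² - 1*(-18207) = 5776 + 18207 = 23983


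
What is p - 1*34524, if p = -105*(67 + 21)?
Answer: -43764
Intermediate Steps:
p = -9240 (p = -105*88 = -9240)
p - 1*34524 = -9240 - 1*34524 = -9240 - 34524 = -43764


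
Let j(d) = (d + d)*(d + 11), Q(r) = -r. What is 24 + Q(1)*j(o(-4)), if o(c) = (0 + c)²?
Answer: -840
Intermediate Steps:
o(c) = c²
j(d) = 2*d*(11 + d) (j(d) = (2*d)*(11 + d) = 2*d*(11 + d))
24 + Q(1)*j(o(-4)) = 24 + (-1*1)*(2*(-4)²*(11 + (-4)²)) = 24 - 2*16*(11 + 16) = 24 - 2*16*27 = 24 - 1*864 = 24 - 864 = -840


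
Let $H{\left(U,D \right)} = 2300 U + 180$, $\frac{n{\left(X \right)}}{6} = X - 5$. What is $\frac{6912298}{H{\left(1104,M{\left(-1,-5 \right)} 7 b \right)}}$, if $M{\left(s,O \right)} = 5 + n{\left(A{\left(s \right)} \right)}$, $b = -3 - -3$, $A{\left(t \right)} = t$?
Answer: $\frac{3456149}{1269690} \approx 2.722$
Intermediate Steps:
$n{\left(X \right)} = -30 + 6 X$ ($n{\left(X \right)} = 6 \left(X - 5\right) = 6 \left(-5 + X\right) = -30 + 6 X$)
$b = 0$ ($b = -3 + 3 = 0$)
$M{\left(s,O \right)} = -25 + 6 s$ ($M{\left(s,O \right)} = 5 + \left(-30 + 6 s\right) = -25 + 6 s$)
$H{\left(U,D \right)} = 180 + 2300 U$
$\frac{6912298}{H{\left(1104,M{\left(-1,-5 \right)} 7 b \right)}} = \frac{6912298}{180 + 2300 \cdot 1104} = \frac{6912298}{180 + 2539200} = \frac{6912298}{2539380} = 6912298 \cdot \frac{1}{2539380} = \frac{3456149}{1269690}$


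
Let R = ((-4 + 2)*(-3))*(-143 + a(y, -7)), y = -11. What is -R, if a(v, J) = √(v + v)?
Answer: 858 - 6*I*√22 ≈ 858.0 - 28.142*I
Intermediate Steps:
a(v, J) = √2*√v (a(v, J) = √(2*v) = √2*√v)
R = -858 + 6*I*√22 (R = ((-4 + 2)*(-3))*(-143 + √2*√(-11)) = (-2*(-3))*(-143 + √2*(I*√11)) = 6*(-143 + I*√22) = -858 + 6*I*√22 ≈ -858.0 + 28.142*I)
-R = -(-858 + 6*I*√22) = 858 - 6*I*√22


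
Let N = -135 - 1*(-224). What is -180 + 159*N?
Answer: 13971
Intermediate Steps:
N = 89 (N = -135 + 224 = 89)
-180 + 159*N = -180 + 159*89 = -180 + 14151 = 13971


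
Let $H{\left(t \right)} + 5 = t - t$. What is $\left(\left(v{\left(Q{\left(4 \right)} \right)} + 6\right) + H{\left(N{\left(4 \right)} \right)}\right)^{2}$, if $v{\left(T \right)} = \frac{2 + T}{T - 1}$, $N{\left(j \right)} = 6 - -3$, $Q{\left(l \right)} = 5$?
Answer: $\frac{121}{16} \approx 7.5625$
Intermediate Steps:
$N{\left(j \right)} = 9$ ($N{\left(j \right)} = 6 + 3 = 9$)
$H{\left(t \right)} = -5$ ($H{\left(t \right)} = -5 + \left(t - t\right) = -5 + 0 = -5$)
$v{\left(T \right)} = \frac{2 + T}{-1 + T}$
$\left(\left(v{\left(Q{\left(4 \right)} \right)} + 6\right) + H{\left(N{\left(4 \right)} \right)}\right)^{2} = \left(\left(\frac{2 + 5}{-1 + 5} + 6\right) - 5\right)^{2} = \left(\left(\frac{1}{4} \cdot 7 + 6\right) - 5\right)^{2} = \left(\left(\frac{7}{4} + 6\right) - 5\right)^{2} = \left(\frac{31}{4} - 5\right)^{2} = \left(\frac{11}{4}\right)^{2} = \frac{121}{16}$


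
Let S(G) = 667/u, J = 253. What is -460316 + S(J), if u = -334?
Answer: -153746211/334 ≈ -4.6032e+5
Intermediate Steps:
S(G) = -667/334 (S(G) = 667/(-334) = 667*(-1/334) = -667/334)
-460316 + S(J) = -460316 - 667/334 = -153746211/334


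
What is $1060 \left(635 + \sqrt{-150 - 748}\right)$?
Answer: $673100 + 1060 i \sqrt{898} \approx 6.731 \cdot 10^{5} + 31765.0 i$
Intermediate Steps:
$1060 \left(635 + \sqrt{-150 - 748}\right) = 1060 \left(635 + \sqrt{-898}\right) = 1060 \left(635 + i \sqrt{898}\right) = 673100 + 1060 i \sqrt{898}$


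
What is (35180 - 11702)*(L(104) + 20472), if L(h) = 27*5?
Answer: 483811146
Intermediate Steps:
L(h) = 135
(35180 - 11702)*(L(104) + 20472) = (35180 - 11702)*(135 + 20472) = 23478*20607 = 483811146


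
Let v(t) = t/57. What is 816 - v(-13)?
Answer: 46525/57 ≈ 816.23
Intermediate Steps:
v(t) = t/57 (v(t) = t*(1/57) = t/57)
816 - v(-13) = 816 - (-13)/57 = 816 - 1*(-13/57) = 816 + 13/57 = 46525/57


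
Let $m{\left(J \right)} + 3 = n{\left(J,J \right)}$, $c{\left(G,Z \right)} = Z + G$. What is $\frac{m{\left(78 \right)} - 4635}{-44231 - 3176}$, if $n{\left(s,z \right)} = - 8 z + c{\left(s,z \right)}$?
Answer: $\frac{5106}{47407} \approx 0.10771$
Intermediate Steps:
$c{\left(G,Z \right)} = G + Z$
$n{\left(s,z \right)} = s - 7 z$ ($n{\left(s,z \right)} = - 8 z + \left(s + z\right) = s - 7 z$)
$m{\left(J \right)} = -3 - 6 J$ ($m{\left(J \right)} = -3 + \left(J - 7 J\right) = -3 - 6 J$)
$\frac{m{\left(78 \right)} - 4635}{-44231 - 3176} = \frac{\left(-3 - 468\right) - 4635}{-44231 - 3176} = \frac{\left(-3 - 468\right) - 4635}{-47407} = \left(-471 - 4635\right) \left(- \frac{1}{47407}\right) = \left(-5106\right) \left(- \frac{1}{47407}\right) = \frac{5106}{47407}$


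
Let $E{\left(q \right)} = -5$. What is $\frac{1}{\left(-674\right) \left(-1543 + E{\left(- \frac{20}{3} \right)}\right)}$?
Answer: $\frac{1}{1043352} \approx 9.5845 \cdot 10^{-7}$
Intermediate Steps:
$\frac{1}{\left(-674\right) \left(-1543 + E{\left(- \frac{20}{3} \right)}\right)} = \frac{1}{\left(-674\right) \left(-1543 - 5\right)} = \frac{1}{\left(-674\right) \left(-1548\right)} = \frac{1}{1043352}$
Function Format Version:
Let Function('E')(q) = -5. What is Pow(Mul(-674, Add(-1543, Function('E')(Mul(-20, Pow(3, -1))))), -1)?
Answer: Rational(1, 1043352) ≈ 9.5845e-7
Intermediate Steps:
Pow(Mul(-674, Add(-1543, Function('E')(Mul(-20, Pow(3, -1))))), -1) = Pow(Mul(-674, Add(-1543, -5)), -1) = Pow(Mul(-674, -1548), -1) = Pow(1043352, -1) = Rational(1, 1043352)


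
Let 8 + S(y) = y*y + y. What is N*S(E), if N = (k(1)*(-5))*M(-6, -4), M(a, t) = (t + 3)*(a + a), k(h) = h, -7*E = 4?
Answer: 24240/49 ≈ 494.69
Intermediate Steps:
E = -4/7 (E = -⅐*4 = -4/7 ≈ -0.57143)
M(a, t) = 2*a*(3 + t) (M(a, t) = (3 + t)*(2*a) = 2*a*(3 + t))
N = -60 (N = (1*(-5))*(2*(-6)*(3 - 4)) = -10*(-6)*(-1) = -5*12 = -60)
S(y) = -8 + y + y² (S(y) = -8 + (y*y + y) = -8 + (y² + y) = -8 + (y + y²) = -8 + y + y²)
N*S(E) = -60*(-8 - 4/7 + (-4/7)²) = -60*(-8 - 4/7 + 16/49) = -60*(-404/49) = 24240/49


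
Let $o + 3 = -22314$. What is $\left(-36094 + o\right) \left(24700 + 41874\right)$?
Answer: $-3888653914$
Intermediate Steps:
$o = -22317$ ($o = -3 - 22314 = -22317$)
$\left(-36094 + o\right) \left(24700 + 41874\right) = \left(-36094 - 22317\right) \left(24700 + 41874\right) = \left(-58411\right) 66574 = -3888653914$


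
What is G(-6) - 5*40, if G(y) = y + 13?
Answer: -193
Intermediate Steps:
G(y) = 13 + y
G(-6) - 5*40 = (13 - 6) - 5*40 = 7 - 200 = -193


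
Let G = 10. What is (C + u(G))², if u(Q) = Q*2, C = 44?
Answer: 4096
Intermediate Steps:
u(Q) = 2*Q
(C + u(G))² = (44 + 2*10)² = (44 + 20)² = 64² = 4096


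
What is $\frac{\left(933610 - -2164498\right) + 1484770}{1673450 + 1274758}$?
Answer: $\frac{763813}{491368} \approx 1.5545$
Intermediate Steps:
$\frac{\left(933610 - -2164498\right) + 1484770}{1673450 + 1274758} = \frac{\left(933610 + 2164498\right) + 1484770}{2948208} = \left(3098108 + 1484770\right) \frac{1}{2948208} = 4582878 \cdot \frac{1}{2948208} = \frac{763813}{491368}$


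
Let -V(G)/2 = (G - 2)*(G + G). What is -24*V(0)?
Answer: 0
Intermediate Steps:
V(G) = -4*G*(-2 + G) (V(G) = -2*(G - 2)*(G + G) = -2*(-2 + G)*2*G = -4*G*(-2 + G))
-24*V(0) = -96*0*(2 - 1*0) = -96*0*(2 + 0) = -96*0*2 = -24*0 = 0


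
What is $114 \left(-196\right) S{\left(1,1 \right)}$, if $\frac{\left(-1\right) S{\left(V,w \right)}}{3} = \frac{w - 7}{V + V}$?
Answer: $-201096$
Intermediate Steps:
$S{\left(V,w \right)} = - \frac{3 \left(-7 + w\right)}{2 V}$ ($S{\left(V,w \right)} = - 3 \frac{w - 7}{V + V} = - 3 \frac{-7 + w}{2 V} = - \frac{3 \left(-7 + w\right)}{2 V}$)
$114 \left(-196\right) S{\left(1,1 \right)} = 114 \left(-196\right) \frac{3 \left(7 - 1\right)}{2 \cdot 1} = - 22344 \cdot \frac{3}{2} \cdot 1 \left(7 - 1\right) = - 22344 \cdot \frac{3}{2} \cdot 1 \cdot 6 = \left(-22344\right) 9 = -201096$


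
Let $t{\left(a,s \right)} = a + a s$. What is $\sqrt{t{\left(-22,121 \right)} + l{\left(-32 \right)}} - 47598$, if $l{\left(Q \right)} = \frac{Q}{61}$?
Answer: $-47598 + \frac{2 i \sqrt{2497279}}{61} \approx -47598.0 + 51.812 i$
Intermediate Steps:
$l{\left(Q \right)} = \frac{Q}{61}$ ($l{\left(Q \right)} = Q \frac{1}{61} = \frac{Q}{61}$)
$\sqrt{t{\left(-22,121 \right)} + l{\left(-32 \right)}} - 47598 = \sqrt{- 22 \left(1 + 121\right) + \frac{1}{61} \left(-32\right)} - 47598 = \sqrt{\left(-22\right) 122 - \frac{32}{61}} - 47598 = \sqrt{-2684 - \frac{32}{61}} - 47598 = \sqrt{- \frac{163756}{61}} - 47598 = \frac{2 i \sqrt{2497279}}{61} - 47598 = -47598 + \frac{2 i \sqrt{2497279}}{61}$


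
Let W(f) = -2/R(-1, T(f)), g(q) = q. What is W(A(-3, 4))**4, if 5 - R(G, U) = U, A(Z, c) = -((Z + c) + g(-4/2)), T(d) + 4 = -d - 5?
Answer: 16/50625 ≈ 0.00031605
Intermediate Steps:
T(d) = -9 - d (T(d) = -4 + (-d - 5) = -4 + (-5 - d) = -9 - d)
A(Z, c) = 2 - Z - c (A(Z, c) = -((Z + c) - 4/2) = -((Z + c) - 4*1/2) = -((Z + c) - 2) = -(-2 + Z + c) = 2 - Z - c)
R(G, U) = 5 - U
W(f) = -2/(14 + f) (W(f) = -2/(5 - (-9 - f)) = -2/(5 + (9 + f)) = -2/(14 + f))
W(A(-3, 4))**4 = (-2/(14 + (2 - 1*(-3) - 1*4)))**4 = (-2/(14 + (2 + 3 - 4)))**4 = (-2/(14 + 1))**4 = (-2/15)**4 = 16/50625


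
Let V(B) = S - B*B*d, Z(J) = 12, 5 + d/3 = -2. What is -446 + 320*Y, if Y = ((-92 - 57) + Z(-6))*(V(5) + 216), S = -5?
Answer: -32266686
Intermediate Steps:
d = -21 (d = -15 + 3*(-2) = -15 - 6 = -21)
V(B) = -5 + 21*B² (V(B) = -5 - B*B*(-21) = -5 - B²*(-21) = -5 - (-21)*B² = -5 + 21*B²)
Y = -100832 (Y = ((-92 - 57) + 12)*((-5 + 21*5²) + 216) = (-149 + 12)*((-5 + 21*25) + 216) = -137*((-5 + 525) + 216) = -137*(520 + 216) = -137*736 = -100832)
-446 + 320*Y = -446 + 320*(-100832) = -446 - 32266240 = -32266686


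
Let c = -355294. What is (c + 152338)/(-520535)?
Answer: 202956/520535 ≈ 0.38990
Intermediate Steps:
(c + 152338)/(-520535) = (-355294 + 152338)/(-520535) = -202956*(-1/520535) = 202956/520535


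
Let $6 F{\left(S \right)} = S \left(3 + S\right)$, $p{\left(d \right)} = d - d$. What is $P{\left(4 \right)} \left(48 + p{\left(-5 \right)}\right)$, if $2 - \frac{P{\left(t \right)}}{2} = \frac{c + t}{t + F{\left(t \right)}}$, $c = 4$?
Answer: $\frac{1344}{13} \approx 103.38$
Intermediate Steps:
$p{\left(d \right)} = 0$
$F{\left(S \right)} = \frac{S \left(3 + S\right)}{6}$
$P{\left(t \right)} = 4 - \frac{2 \left(4 + t\right)}{t + \frac{t \left(3 + t\right)}{6}}$ ($P{\left(t \right)} = 4 - 2 \frac{4 + t}{t + \frac{t \left(3 + t\right)}{6}} = 4 - \frac{2 \left(4 + t\right)}{t + \frac{t \left(3 + t\right)}{6}}$)
$P{\left(4 \right)} \left(48 + p{\left(-5 \right)}\right) = \frac{4 \left(-12 + 4^{2} + 6 \cdot 4\right)}{4 \left(9 + 4\right)} \left(48 + 0\right) = 4 \cdot \frac{1}{4} \cdot \frac{1}{13} \left(-12 + 16 + 24\right) 48 = 4 \cdot \frac{1}{4} \cdot \frac{1}{13} \cdot 28 \cdot 48 = \frac{28}{13} \cdot 48 = \frac{1344}{13}$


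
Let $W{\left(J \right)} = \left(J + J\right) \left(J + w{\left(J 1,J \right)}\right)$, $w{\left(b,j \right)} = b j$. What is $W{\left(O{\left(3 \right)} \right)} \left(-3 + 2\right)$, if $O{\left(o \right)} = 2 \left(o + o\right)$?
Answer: $-3744$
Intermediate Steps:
$O{\left(o \right)} = 4 o$ ($O{\left(o \right)} = 2 \cdot 2 o = 4 o$)
$W{\left(J \right)} = 2 J \left(J + J^{2}\right)$ ($W{\left(J \right)} = \left(J + J\right) \left(J + J 1 J\right) = 2 J \left(J + J J\right) = 2 J \left(J + J^{2}\right)$)
$W{\left(O{\left(3 \right)} \right)} \left(-3 + 2\right) = 2 \left(4 \cdot 3\right)^{2} \left(1 + 4 \cdot 3\right) \left(-3 + 2\right) = 2 \cdot 12^{2} \left(1 + 12\right) \left(-1\right) = 2 \cdot 144 \cdot 13 \left(-1\right) = 3744 \left(-1\right) = -3744$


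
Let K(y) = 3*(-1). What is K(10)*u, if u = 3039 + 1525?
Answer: -13692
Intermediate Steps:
K(y) = -3
u = 4564
K(10)*u = -3*4564 = -13692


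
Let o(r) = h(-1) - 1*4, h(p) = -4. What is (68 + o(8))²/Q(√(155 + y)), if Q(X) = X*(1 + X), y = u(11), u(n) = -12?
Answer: 1800/71 - 1800*√143/10153 ≈ 23.232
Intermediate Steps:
y = -12
o(r) = -8 (o(r) = -4 - 1*4 = -4 - 4 = -8)
(68 + o(8))²/Q(√(155 + y)) = (68 - 8)²/((√(155 - 12)*(1 + √(155 - 12)))) = 60²/((√143*(1 + √143))) = 3600*(√143/(143*(1 + √143))) = 3600*√143/(143*(1 + √143))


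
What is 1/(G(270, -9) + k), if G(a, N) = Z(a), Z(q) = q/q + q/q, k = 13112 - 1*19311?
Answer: -1/6197 ≈ -0.00016137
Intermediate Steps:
k = -6199 (k = 13112 - 19311 = -6199)
Z(q) = 2 (Z(q) = 1 + 1 = 2)
G(a, N) = 2
1/(G(270, -9) + k) = 1/(2 - 6199) = 1/(-6197) = -1/6197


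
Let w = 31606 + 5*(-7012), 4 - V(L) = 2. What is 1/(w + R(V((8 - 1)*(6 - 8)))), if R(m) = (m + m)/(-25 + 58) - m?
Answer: -33/114044 ≈ -0.00028936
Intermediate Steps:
V(L) = 2 (V(L) = 4 - 1*2 = 4 - 2 = 2)
w = -3454 (w = 31606 - 35060 = -3454)
R(m) = -31*m/33 (R(m) = (2*m)/33 - m = (2*m)*(1/33) - m = 2*m/33 - m = -31*m/33)
1/(w + R(V((8 - 1)*(6 - 8)))) = 1/(-3454 - 31/33*2) = 1/(-3454 - 62/33) = 1/(-114044/33) = -33/114044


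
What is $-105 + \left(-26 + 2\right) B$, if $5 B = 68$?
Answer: $- \frac{2157}{5} \approx -431.4$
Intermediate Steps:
$B = \frac{68}{5}$ ($B = \frac{1}{5} \cdot 68 = \frac{68}{5} \approx 13.6$)
$-105 + \left(-26 + 2\right) B = -105 + \left(-26 + 2\right) \frac{68}{5} = -105 - \frac{1632}{5} = - \frac{2157}{5}$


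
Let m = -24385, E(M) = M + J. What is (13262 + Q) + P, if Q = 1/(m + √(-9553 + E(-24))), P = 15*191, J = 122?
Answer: 1917944368195/118927536 - I*√9455/594637680 ≈ 16127.0 - 1.6352e-7*I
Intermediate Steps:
E(M) = 122 + M (E(M) = M + 122 = 122 + M)
P = 2865
Q = 1/(-24385 + I*√9455) (Q = 1/(-24385 + √(-9553 + (122 - 24))) = 1/(-24385 + √(-9553 + 98)) = 1/(-24385 + √(-9455)) = 1/(-24385 + I*√9455) ≈ -4.1008e-5 - 1.635e-7*I)
(13262 + Q) + P = (13262 + (-4877/118927536 - I*√9455/594637680)) + 2865 = (1577216977555/118927536 - I*√9455/594637680) + 2865 = 1917944368195/118927536 - I*√9455/594637680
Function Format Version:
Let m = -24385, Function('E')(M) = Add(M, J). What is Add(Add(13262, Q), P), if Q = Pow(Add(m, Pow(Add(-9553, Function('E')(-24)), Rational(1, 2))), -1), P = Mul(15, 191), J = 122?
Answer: Add(Rational(1917944368195, 118927536), Mul(Rational(-1, 594637680), I, Pow(9455, Rational(1, 2)))) ≈ Add(16127., Mul(-1.6352e-7, I))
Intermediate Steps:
Function('E')(M) = Add(122, M) (Function('E')(M) = Add(M, 122) = Add(122, M))
P = 2865
Q = Pow(Add(-24385, Mul(I, Pow(9455, Rational(1, 2)))), -1) (Q = Pow(Add(-24385, Pow(Add(-9553, Add(122, -24)), Rational(1, 2))), -1) = Pow(Add(-24385, Pow(Add(-9553, 98), Rational(1, 2))), -1) = Pow(Add(-24385, Pow(-9455, Rational(1, 2))), -1) = Pow(Add(-24385, Mul(I, Pow(9455, Rational(1, 2)))), -1) ≈ Add(-4.1008e-5, Mul(-1.635e-7, I)))
Add(Add(13262, Q), P) = Add(Add(13262, Add(Rational(-4877, 118927536), Mul(Rational(-1, 594637680), I, Pow(9455, Rational(1, 2))))), 2865) = Add(Add(Rational(1577216977555, 118927536), Mul(Rational(-1, 594637680), I, Pow(9455, Rational(1, 2)))), 2865) = Add(Rational(1917944368195, 118927536), Mul(Rational(-1, 594637680), I, Pow(9455, Rational(1, 2))))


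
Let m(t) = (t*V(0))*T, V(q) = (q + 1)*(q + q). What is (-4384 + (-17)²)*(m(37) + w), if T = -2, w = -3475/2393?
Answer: 14230125/2393 ≈ 5946.6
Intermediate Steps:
w = -3475/2393 (w = -3475*1/2393 = -3475/2393 ≈ -1.4522)
V(q) = 2*q*(1 + q) (V(q) = (1 + q)*(2*q) = 2*q*(1 + q))
m(t) = 0 (m(t) = (t*(2*0*(1 + 0)))*(-2) = (t*(2*0*1))*(-2) = (t*0)*(-2) = 0*(-2) = 0)
(-4384 + (-17)²)*(m(37) + w) = (-4384 + (-17)²)*(0 - 3475/2393) = (-4384 + 289)*(-3475/2393) = -4095*(-3475/2393) = 14230125/2393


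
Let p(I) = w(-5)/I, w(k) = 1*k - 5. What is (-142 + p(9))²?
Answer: 1658944/81 ≈ 20481.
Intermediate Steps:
w(k) = -5 + k (w(k) = k - 5 = -5 + k)
p(I) = -10/I (p(I) = (-5 - 5)/I = -10/I)
(-142 + p(9))² = (-142 - 10/9)² = (-1288/9)² = 1658944/81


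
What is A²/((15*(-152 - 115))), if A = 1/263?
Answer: -1/277021845 ≈ -3.6098e-9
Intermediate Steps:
A = 1/263 ≈ 0.0038023
A²/((15*(-152 - 115))) = (1/263)²/((15*(-152 - 115))) = 1/(69169*((15*(-267)))) = (1/69169)/(-4005) = (1/69169)*(-1/4005) = -1/277021845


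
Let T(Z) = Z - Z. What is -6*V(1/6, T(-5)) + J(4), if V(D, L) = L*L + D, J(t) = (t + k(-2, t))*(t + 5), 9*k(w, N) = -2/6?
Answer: 104/3 ≈ 34.667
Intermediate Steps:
k(w, N) = -1/27 (k(w, N) = (-2/6)/9 = (-2*⅙)/9 = (⅑)*(-⅓) = -1/27)
T(Z) = 0
J(t) = (5 + t)*(-1/27 + t) (J(t) = (t - 1/27)*(t + 5) = (-1/27 + t)*(5 + t) = (5 + t)*(-1/27 + t))
V(D, L) = D + L² (V(D, L) = L² + D = D + L²)
-6*V(1/6, T(-5)) + J(4) = -6*(1/6 + 0²) + (-5/27 + 4² + (134/27)*4) = -6*(⅙ + 0) + (-5/27 + 16 + 536/27) = -6*⅙ + 107/3 = -1 + 107/3 = 104/3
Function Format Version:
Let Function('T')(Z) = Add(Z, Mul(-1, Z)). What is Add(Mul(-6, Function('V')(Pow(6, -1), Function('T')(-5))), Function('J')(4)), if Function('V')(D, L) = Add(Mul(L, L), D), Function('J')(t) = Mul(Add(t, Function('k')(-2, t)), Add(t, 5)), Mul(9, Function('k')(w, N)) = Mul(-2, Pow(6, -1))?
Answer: Rational(104, 3) ≈ 34.667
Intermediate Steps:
Function('k')(w, N) = Rational(-1, 27) (Function('k')(w, N) = Mul(Rational(1, 9), Mul(-2, Pow(6, -1))) = Mul(Rational(1, 9), Mul(-2, Rational(1, 6))) = Mul(Rational(1, 9), Rational(-1, 3)) = Rational(-1, 27))
Function('T')(Z) = 0
Function('J')(t) = Mul(Add(5, t), Add(Rational(-1, 27), t)) (Function('J')(t) = Mul(Add(t, Rational(-1, 27)), Add(t, 5)) = Mul(Add(Rational(-1, 27), t), Add(5, t)) = Mul(Add(5, t), Add(Rational(-1, 27), t)))
Function('V')(D, L) = Add(D, Pow(L, 2)) (Function('V')(D, L) = Add(Pow(L, 2), D) = Add(D, Pow(L, 2)))
Add(Mul(-6, Function('V')(Pow(6, -1), Function('T')(-5))), Function('J')(4)) = Add(Mul(-6, Add(Pow(6, -1), Pow(0, 2))), Add(Rational(-5, 27), Pow(4, 2), Mul(Rational(134, 27), 4))) = Add(Mul(-6, Add(Rational(1, 6), 0)), Add(Rational(-5, 27), 16, Rational(536, 27))) = Add(Mul(-6, Rational(1, 6)), Rational(107, 3)) = Add(-1, Rational(107, 3)) = Rational(104, 3)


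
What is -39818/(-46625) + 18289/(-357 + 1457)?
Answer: 35860977/2051500 ≈ 17.480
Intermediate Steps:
-39818/(-46625) + 18289/(-357 + 1457) = -39818*(-1/46625) + 18289/1100 = 39818/46625 + 18289*(1/1100) = 39818/46625 + 18289/1100 = 35860977/2051500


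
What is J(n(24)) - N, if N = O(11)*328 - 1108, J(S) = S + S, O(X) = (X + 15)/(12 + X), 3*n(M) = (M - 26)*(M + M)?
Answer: 15484/23 ≈ 673.22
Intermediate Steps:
n(M) = 2*M*(-26 + M)/3 (n(M) = ((M - 26)*(M + M))/3 = ((-26 + M)*(2*M))/3 = (2*M*(-26 + M))/3 = 2*M*(-26 + M)/3)
O(X) = (15 + X)/(12 + X)
J(S) = 2*S
N = -16956/23 (N = ((15 + 11)/(12 + 11))*328 - 1108 = (26/23)*328 - 1108 = 8528/23 - 1108 = -16956/23 ≈ -737.22)
J(n(24)) - N = 2*((⅔)*24*(-26 + 24)) - 1*(-16956/23) = 2*((⅔)*24*(-2)) + 16956/23 = 2*(-32) + 16956/23 = -64 + 16956/23 = 15484/23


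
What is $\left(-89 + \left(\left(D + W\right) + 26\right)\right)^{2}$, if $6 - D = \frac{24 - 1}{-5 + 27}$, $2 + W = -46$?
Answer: $\frac{5442889}{484} \approx 11246.0$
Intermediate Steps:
$W = -48$ ($W = -2 - 46 = -48$)
$D = \frac{109}{22}$ ($D = 6 - \frac{24 - 1}{-5 + 27} = 6 - \frac{23}{22} = \frac{109}{22} \approx 4.9545$)
$\left(-89 + \left(\left(D + W\right) + 26\right)\right)^{2} = \left(-89 + \left(\left(\frac{109}{22} - 48\right) + 26\right)\right)^{2} = \left(-89 + \left(- \frac{947}{22} + 26\right)\right)^{2} = \left(-89 - \frac{375}{22}\right)^{2} = \left(- \frac{2333}{22}\right)^{2} = \frac{5442889}{484}$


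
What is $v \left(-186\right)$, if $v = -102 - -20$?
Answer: $15252$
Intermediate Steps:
$v = -82$ ($v = -102 + 20 = -82$)
$v \left(-186\right) = \left(-82\right) \left(-186\right) = 15252$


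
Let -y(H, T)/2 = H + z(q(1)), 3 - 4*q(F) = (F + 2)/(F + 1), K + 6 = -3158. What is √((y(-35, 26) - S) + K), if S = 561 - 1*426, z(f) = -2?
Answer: 5*I*√129 ≈ 56.789*I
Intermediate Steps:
K = -3164 (K = -6 - 3158 = -3164)
q(F) = ¾ - (2 + F)/(4*(1 + F)) (q(F) = ¾ - (F + 2)/(4*(F + 1)) = ¾ - (2 + F)/(4*(1 + F)))
y(H, T) = 4 - 2*H (y(H, T) = -2*(H - 2) = -2*(-2 + H) = 4 - 2*H)
S = 135 (S = 561 - 426 = 135)
√((y(-35, 26) - S) + K) = √(((4 - 2*(-35)) - 1*135) - 3164) = √(((4 + 70) - 135) - 3164) = √((74 - 135) - 3164) = √(-61 - 3164) = √(-3225) = 5*I*√129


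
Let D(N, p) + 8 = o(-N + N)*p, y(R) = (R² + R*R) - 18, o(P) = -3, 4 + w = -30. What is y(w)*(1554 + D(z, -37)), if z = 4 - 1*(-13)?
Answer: 3801158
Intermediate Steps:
w = -34 (w = -4 - 30 = -34)
y(R) = -18 + 2*R² (y(R) = (R² + R²) - 18 = 2*R² - 18 = -18 + 2*R²)
z = 17 (z = 4 + 13 = 17)
D(N, p) = -8 - 3*p
y(w)*(1554 + D(z, -37)) = (-18 + 2*(-34)²)*(1554 + (-8 - 3*(-37))) = (-18 + 2*1156)*(1554 + (-8 + 111)) = (-18 + 2312)*(1554 + 103) = 2294*1657 = 3801158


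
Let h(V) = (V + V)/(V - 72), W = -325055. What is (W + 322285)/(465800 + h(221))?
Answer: -206365/34702321 ≈ -0.0059467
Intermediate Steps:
h(V) = 2*V/(-72 + V) (h(V) = (2*V)/(-72 + V) = 2*V/(-72 + V))
(W + 322285)/(465800 + h(221)) = (-325055 + 322285)/(465800 + 2*221/(-72 + 221)) = -2770/(465800 + 2*221/149) = -2770/(465800 + 2*221*(1/149)) = -2770/(465800 + 442/149) = -2770/69404642/149 = -2770*149/69404642 = -206365/34702321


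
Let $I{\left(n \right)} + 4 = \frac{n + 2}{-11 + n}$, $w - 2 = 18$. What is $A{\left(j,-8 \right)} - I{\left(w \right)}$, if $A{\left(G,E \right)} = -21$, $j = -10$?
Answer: $- \frac{175}{9} \approx -19.444$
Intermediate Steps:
$w = 20$ ($w = 2 + 18 = 20$)
$I{\left(n \right)} = -4 + \frac{2 + n}{-11 + n}$ ($I{\left(n \right)} = -4 + \frac{n + 2}{-11 + n} = -4 + \frac{2 + n}{-11 + n}$)
$A{\left(j,-8 \right)} - I{\left(w \right)} = -21 - \frac{46 - 60}{-11 + 20} = -21 - \frac{46 - 60}{9} = -21 - \frac{1}{9} \left(-14\right) = -21 - - \frac{14}{9} = -21 + \frac{14}{9} = - \frac{175}{9}$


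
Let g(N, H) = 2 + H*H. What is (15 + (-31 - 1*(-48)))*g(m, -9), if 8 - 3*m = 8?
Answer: 2656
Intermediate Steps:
m = 0 (m = 8/3 - ⅓*8 = 8/3 - 8/3 = 0)
g(N, H) = 2 + H²
(15 + (-31 - 1*(-48)))*g(m, -9) = (15 + (-31 - 1*(-48)))*(2 + (-9)²) = (15 + (-31 + 48))*(2 + 81) = (15 + 17)*83 = 32*83 = 2656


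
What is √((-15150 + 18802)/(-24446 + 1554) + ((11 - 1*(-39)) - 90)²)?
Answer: √52399141301/5723 ≈ 39.998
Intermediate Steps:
√((-15150 + 18802)/(-24446 + 1554) + ((11 - 1*(-39)) - 90)²) = √(3652/(-22892) + ((11 + 39) - 90)²) = √(3652*(-1/22892) + (50 - 90)²) = √(-913/5723 + (-40)²) = √(-913/5723 + 1600) = √(9155887/5723) = √52399141301/5723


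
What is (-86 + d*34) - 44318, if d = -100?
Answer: -47804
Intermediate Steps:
(-86 + d*34) - 44318 = (-86 - 100*34) - 44318 = (-86 - 3400) - 44318 = -3486 - 44318 = -47804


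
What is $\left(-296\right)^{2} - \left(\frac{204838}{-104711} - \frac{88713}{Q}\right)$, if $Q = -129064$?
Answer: $\frac{1184096614863153}{13514420504} \approx 87617.0$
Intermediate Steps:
$\left(-296\right)^{2} - \left(\frac{204838}{-104711} - \frac{88713}{Q}\right) = \left(-296\right)^{2} - \left(\frac{204838}{-104711} - \frac{88713}{-129064}\right) = 87616 - \left(204838 \left(- \frac{1}{104711}\right) - - \frac{88713}{129064}\right) = 87616 - \left(- \frac{204838}{104711} + \frac{88713}{129064}\right) = 87616 - - \frac{17147984689}{13514420504} = 87616 + \frac{17147984689}{13514420504} = \frac{1184096614863153}{13514420504}$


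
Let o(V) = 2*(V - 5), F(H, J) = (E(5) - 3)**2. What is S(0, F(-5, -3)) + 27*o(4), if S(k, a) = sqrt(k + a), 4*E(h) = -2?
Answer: -101/2 ≈ -50.500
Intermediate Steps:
E(h) = -1/2 (E(h) = (1/4)*(-2) = -1/2)
F(H, J) = 49/4 (F(H, J) = (-1/2 - 3)**2 = (-7/2)**2 = 49/4)
S(k, a) = sqrt(a + k)
o(V) = -10 + 2*V (o(V) = 2*(-5 + V) = -10 + 2*V)
S(0, F(-5, -3)) + 27*o(4) = sqrt(49/4 + 0) + 27*(-10 + 2*4) = sqrt(49/4) + 27*(-10 + 8) = 7/2 + 27*(-2) = 7/2 - 54 = -101/2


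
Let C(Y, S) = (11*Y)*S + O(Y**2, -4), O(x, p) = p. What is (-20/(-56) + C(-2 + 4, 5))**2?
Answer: 2217121/196 ≈ 11312.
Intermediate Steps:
C(Y, S) = -4 + 11*S*Y (C(Y, S) = (11*Y)*S - 4 = 11*S*Y - 4 = -4 + 11*S*Y)
(-20/(-56) + C(-2 + 4, 5))**2 = (-20/(-56) + (-4 + 11*5*(-2 + 4)))**2 = (-20*(-1/56) + (-4 + 11*5*2))**2 = (5/14 + (-4 + 110))**2 = (5/14 + 106)**2 = (1489/14)**2 = 2217121/196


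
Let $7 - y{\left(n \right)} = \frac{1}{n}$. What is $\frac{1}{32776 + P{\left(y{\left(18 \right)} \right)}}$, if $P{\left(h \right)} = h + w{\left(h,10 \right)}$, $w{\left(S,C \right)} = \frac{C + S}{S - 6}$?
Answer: $\frac{306}{10037071} \approx 3.0487 \cdot 10^{-5}$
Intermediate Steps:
$w{\left(S,C \right)} = \frac{C + S}{-6 + S}$
$y{\left(n \right)} = 7 - \frac{1}{n}$
$P{\left(h \right)} = h + \frac{10 + h}{-6 + h}$
$\frac{1}{32776 + P{\left(y{\left(18 \right)} \right)}} = \frac{1}{32776 + \frac{10 + \left(7 - \frac{1}{18}\right) + \left(7 - \frac{1}{18}\right) \left(-6 + \left(7 - \frac{1}{18}\right)\right)}{-6 + \left(7 - \frac{1}{18}\right)}} = \frac{1}{32776 + \frac{10 + \frac{125}{18} + \frac{125 \left(-6 + \frac{125}{18}\right)}{18}}{-6 + \frac{125}{18}}} = \frac{1}{32776 + \frac{10 + \frac{125}{18} + \frac{125}{18} \cdot \frac{17}{18}}{\frac{17}{18}}} = \frac{1}{32776 + \frac{18 \left(10 + \frac{125}{18} + \frac{2125}{324}\right)}{17}} = \frac{1}{32776 + \frac{18}{17} \cdot \frac{7615}{324}} = \frac{1}{32776 + \frac{7615}{306}} = \frac{1}{\frac{10037071}{306}} = \frac{306}{10037071}$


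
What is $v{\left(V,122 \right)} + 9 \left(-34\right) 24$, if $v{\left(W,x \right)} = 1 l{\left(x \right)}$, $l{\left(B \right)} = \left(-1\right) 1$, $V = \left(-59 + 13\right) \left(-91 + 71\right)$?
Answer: $-7345$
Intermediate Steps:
$V = 920$ ($V = \left(-46\right) \left(-20\right) = 920$)
$l{\left(B \right)} = -1$
$v{\left(W,x \right)} = -1$ ($v{\left(W,x \right)} = 1 \left(-1\right) = -1$)
$v{\left(V,122 \right)} + 9 \left(-34\right) 24 = -1 + 9 \left(-34\right) 24 = -1 - 7344 = -7345$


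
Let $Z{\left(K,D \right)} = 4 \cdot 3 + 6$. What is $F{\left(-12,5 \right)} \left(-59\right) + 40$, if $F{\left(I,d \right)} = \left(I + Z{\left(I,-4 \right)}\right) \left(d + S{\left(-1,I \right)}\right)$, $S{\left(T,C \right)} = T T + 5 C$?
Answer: $19156$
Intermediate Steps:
$S{\left(T,C \right)} = T^{2} + 5 C$
$Z{\left(K,D \right)} = 18$ ($Z{\left(K,D \right)} = 12 + 6 = 18$)
$F{\left(I,d \right)} = \left(18 + I\right) \left(1 + d + 5 I\right)$ ($F{\left(I,d \right)} = \left(I + 18\right) \left(d + \left(\left(-1\right)^{2} + 5 I\right)\right) = \left(18 + I\right) \left(d + \left(1 + 5 I\right)\right) = \left(18 + I\right) \left(1 + d + 5 I\right)$)
$F{\left(-12,5 \right)} \left(-59\right) + 40 = \left(18 + 5 \left(-12\right)^{2} + 18 \cdot 5 + 91 \left(-12\right) - 60\right) \left(-59\right) + 40 = \left(18 + 5 \cdot 144 + 90 - 1092 - 60\right) \left(-59\right) + 40 = \left(18 + 720 + 90 - 1092 - 60\right) \left(-59\right) + 40 = \left(-324\right) \left(-59\right) + 40 = 19116 + 40 = 19156$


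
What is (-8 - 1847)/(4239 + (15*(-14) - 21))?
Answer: -1855/4008 ≈ -0.46282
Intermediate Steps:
(-8 - 1847)/(4239 + (15*(-14) - 21)) = -1855/(4239 + (-210 - 21)) = -1855/(4239 - 231) = -1855/4008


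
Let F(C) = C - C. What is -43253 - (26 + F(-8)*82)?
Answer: -43279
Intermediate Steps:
F(C) = 0
-43253 - (26 + F(-8)*82) = -43253 - (26 + 0*82) = -43253 - (26 + 0) = -43253 - 1*26 = -43253 - 26 = -43279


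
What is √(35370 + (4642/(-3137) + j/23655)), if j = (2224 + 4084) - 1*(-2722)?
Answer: √865593529830857330/4947049 ≈ 188.07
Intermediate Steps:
j = 9030 (j = 6308 + 2722 = 9030)
√(35370 + (4642/(-3137) + j/23655)) = √(35370 + (4642/(-3137) + 9030/23655)) = √(35370 + (4642*(-1/3137) + 9030*(1/23655))) = √(35370 + (-4642/3137 + 602/1577)) = √(35370 - 5431960/4947049) = √(174971691170/4947049) = √865593529830857330/4947049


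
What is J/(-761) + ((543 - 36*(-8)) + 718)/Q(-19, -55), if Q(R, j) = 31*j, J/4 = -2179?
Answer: 13681991/1297505 ≈ 10.545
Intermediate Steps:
J = -8716 (J = 4*(-2179) = -8716)
J/(-761) + ((543 - 36*(-8)) + 718)/Q(-19, -55) = -8716/(-761) + ((543 - 36*(-8)) + 718)/((31*(-55))) = -8716*(-1/761) + ((543 + 288) + 718)/(-1705) = 8716/761 + (831 + 718)*(-1/1705) = 8716/761 + 1549*(-1/1705) = 8716/761 - 1549/1705 = 13681991/1297505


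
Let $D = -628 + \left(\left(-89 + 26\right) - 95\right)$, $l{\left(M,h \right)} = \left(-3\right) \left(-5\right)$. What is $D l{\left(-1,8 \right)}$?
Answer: $-11790$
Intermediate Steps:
$l{\left(M,h \right)} = 15$
$D = -786$ ($D = -628 - 158 = -786$)
$D l{\left(-1,8 \right)} = \left(-786\right) 15 = -11790$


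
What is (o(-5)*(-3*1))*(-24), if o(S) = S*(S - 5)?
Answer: 3600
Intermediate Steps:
o(S) = S*(-5 + S)
(o(-5)*(-3*1))*(-24) = ((-5*(-5 - 5))*(-3*1))*(-24) = (-5*(-10)*(-3))*(-24) = (50*(-3))*(-24) = -150*(-24) = 3600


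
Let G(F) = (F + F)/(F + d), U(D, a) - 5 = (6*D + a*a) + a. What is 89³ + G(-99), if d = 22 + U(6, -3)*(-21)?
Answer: 375043607/532 ≈ 7.0497e+5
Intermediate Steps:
U(D, a) = 5 + a + a² + 6*D (U(D, a) = 5 + ((6*D + a*a) + a) = 5 + ((6*D + a²) + a) = 5 + ((a² + 6*D) + a) = 5 + (a + a² + 6*D) = 5 + a + a² + 6*D)
d = -965 (d = 22 + (5 - 3 + (-3)² + 6*6)*(-21) = 22 + (5 - 3 + 9 + 36)*(-21) = 22 + 47*(-21) = 22 - 987 = -965)
G(F) = 2*F/(-965 + F) (G(F) = (F + F)/(F - 965) = (2*F)/(-965 + F) = 2*F/(-965 + F))
89³ + G(-99) = 89³ + 2*(-99)/(-965 - 99) = 704969 + 2*(-99)/(-1064) = 704969 + 2*(-99)*(-1/1064) = 704969 + 99/532 = 375043607/532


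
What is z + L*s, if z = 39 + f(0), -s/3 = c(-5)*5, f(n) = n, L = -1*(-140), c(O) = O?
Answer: 10539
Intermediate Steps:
L = 140
s = 75 (s = -(-15)*5 = -3*(-25) = 75)
z = 39 (z = 39 + 0 = 39)
z + L*s = 39 + 140*75 = 39 + 10500 = 10539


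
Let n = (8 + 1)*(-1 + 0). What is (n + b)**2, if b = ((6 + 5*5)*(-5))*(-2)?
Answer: 90601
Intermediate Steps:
n = -9 (n = 9*(-1) = -9)
b = 310 (b = ((6 + 25)*(-5))*(-2) = (31*(-5))*(-2) = -155*(-2) = 310)
(n + b)**2 = (-9 + 310)**2 = 301**2 = 90601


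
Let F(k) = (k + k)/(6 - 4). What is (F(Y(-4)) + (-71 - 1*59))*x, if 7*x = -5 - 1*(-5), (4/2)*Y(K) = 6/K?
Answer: 0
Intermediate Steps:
Y(K) = 3/K (Y(K) = (6/K)/2 = 3/K)
F(k) = k (F(k) = (2*k)/2 = (2*k)*(½) = k)
x = 0 (x = (-5 - 1*(-5))/7 = (-5 + 5)/7 = (⅐)*0 = 0)
(F(Y(-4)) + (-71 - 1*59))*x = (3/(-4) + (-71 - 1*59))*0 = (3*(-¼) + (-71 - 59))*0 = (-¾ - 130)*0 = -523/4*0 = 0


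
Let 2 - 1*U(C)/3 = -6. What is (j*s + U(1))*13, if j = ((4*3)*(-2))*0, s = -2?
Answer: 312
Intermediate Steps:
U(C) = 24 (U(C) = 6 - 3*(-6) = 6 + 18 = 24)
j = 0 (j = (12*(-2))*0 = -24*0 = 0)
(j*s + U(1))*13 = (0*(-2) + 24)*13 = (0 + 24)*13 = 24*13 = 312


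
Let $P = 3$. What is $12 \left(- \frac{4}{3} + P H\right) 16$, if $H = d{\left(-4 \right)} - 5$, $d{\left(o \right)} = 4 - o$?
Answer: $1472$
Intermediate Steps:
$H = 3$ ($H = \left(4 - -4\right) - 5 = \left(4 + 4\right) - 5 = 8 - 5 = 3$)
$12 \left(- \frac{4}{3} + P H\right) 16 = 12 \left(- \frac{4}{3} + 3 \cdot 3\right) 16 = 12 \left(\left(-4\right) \frac{1}{3} + 9\right) 16 = 12 \left(- \frac{4}{3} + 9\right) 16 = 12 \cdot \frac{23}{3} \cdot 16 = 92 \cdot 16 = 1472$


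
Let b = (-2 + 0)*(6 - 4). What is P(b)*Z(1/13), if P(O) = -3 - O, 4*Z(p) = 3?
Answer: ¾ ≈ 0.75000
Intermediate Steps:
Z(p) = ¾ (Z(p) = (¼)*3 = ¾)
b = -4 (b = -2*2 = -4)
P(b)*Z(1/13) = (-3 - 1*(-4))*(¾) = (-3 + 4)*(¾) = 1*(¾) = ¾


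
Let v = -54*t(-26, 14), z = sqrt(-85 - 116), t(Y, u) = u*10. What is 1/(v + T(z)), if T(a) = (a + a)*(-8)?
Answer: I/(8*(-945*I + 2*sqrt(201))) ≈ -0.00013216 + 3.9654e-6*I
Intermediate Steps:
t(Y, u) = 10*u
z = I*sqrt(201) (z = sqrt(-201) = I*sqrt(201) ≈ 14.177*I)
T(a) = -16*a (T(a) = (2*a)*(-8) = -16*a)
v = -7560 (v = -540*14 = -54*140 = -7560)
1/(v + T(z)) = 1/(-7560 - 16*I*sqrt(201))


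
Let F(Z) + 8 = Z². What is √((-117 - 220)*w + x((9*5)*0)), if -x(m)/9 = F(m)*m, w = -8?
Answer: 2*√674 ≈ 51.923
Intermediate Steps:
F(Z) = -8 + Z²
x(m) = -9*m*(-8 + m²) (x(m) = -9*(-8 + m²)*m = -9*m*(-8 + m²))
√((-117 - 220)*w + x((9*5)*0)) = √((-117 - 220)*(-8) + 9*((9*5)*0)*(8 - ((9*5)*0)²)) = √(-337*(-8) + 9*(45*0)*(8 - (45*0)²)) = √(2696 + 9*0*(8 - 1*0²)) = √(2696 + 9*0*(8 - 1*0)) = √(2696 + 9*0*(8 + 0)) = √(2696 + 9*0*8) = √(2696 + 0) = √2696 = 2*√674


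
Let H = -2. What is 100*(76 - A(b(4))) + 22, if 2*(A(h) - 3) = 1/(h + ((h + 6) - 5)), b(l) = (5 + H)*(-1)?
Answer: 7332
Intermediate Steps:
b(l) = -3 (b(l) = (5 - 2)*(-1) = 3*(-1) = -3)
A(h) = 3 + 1/(2*(1 + 2*h)) (A(h) = 3 + 1/(2*(h + ((h + 6) - 5))) = 3 + 1/(2*(h + ((6 + h) - 5))) = 3 + 1/(2*(h + (1 + h))) = 3 + 1/(2*(1 + 2*h)))
100*(76 - A(b(4))) + 22 = 100*(76 - (7 + 12*(-3))/(2*(1 + 2*(-3)))) + 22 = 100*(76 - (7 - 36)/(2*(1 - 6))) + 22 = 100*(76 - (-29)/(2*(-5))) + 22 = 100*(76 - (-1)*(-29)/(2*5)) + 22 = 100*(76 - 1*29/10) + 22 = 100*(76 - 29/10) + 22 = 100*(731/10) + 22 = 7310 + 22 = 7332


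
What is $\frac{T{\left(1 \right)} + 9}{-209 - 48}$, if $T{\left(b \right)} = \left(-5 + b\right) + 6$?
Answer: $- \frac{11}{257} \approx -0.042802$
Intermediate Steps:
$T{\left(b \right)} = 1 + b$
$\frac{T{\left(1 \right)} + 9}{-209 - 48} = \frac{\left(1 + 1\right) + 9}{-209 - 48} = \frac{2 + 9}{-257} = 11 \left(- \frac{1}{257}\right) = - \frac{11}{257}$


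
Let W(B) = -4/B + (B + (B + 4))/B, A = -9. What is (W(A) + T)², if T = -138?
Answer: 18496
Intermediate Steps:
W(B) = -4/B + (4 + 2*B)/B (W(B) = -4/B + (B + (4 + B))/B = -4/B + (4 + 2*B)/B)
(W(A) + T)² = (2 - 138)² = (-136)² = 18496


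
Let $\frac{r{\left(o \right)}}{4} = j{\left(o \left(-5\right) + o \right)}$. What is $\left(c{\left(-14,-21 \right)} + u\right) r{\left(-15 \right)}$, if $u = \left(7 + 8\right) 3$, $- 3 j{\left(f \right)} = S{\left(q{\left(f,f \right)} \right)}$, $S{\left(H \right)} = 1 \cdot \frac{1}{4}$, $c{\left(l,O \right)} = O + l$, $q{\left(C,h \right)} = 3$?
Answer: $- \frac{10}{3} \approx -3.3333$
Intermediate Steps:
$S{\left(H \right)} = \frac{1}{4}$ ($S{\left(H \right)} = 1 \cdot \frac{1}{4} = \frac{1}{4}$)
$j{\left(f \right)} = - \frac{1}{12}$ ($j{\left(f \right)} = \left(- \frac{1}{3}\right) \frac{1}{4} = - \frac{1}{12}$)
$r{\left(o \right)} = - \frac{1}{3}$ ($r{\left(o \right)} = 4 \left(- \frac{1}{12}\right) = - \frac{1}{3}$)
$u = 45$ ($u = 15 \cdot 3 = 45$)
$\left(c{\left(-14,-21 \right)} + u\right) r{\left(-15 \right)} = \left(\left(-21 - 14\right) + 45\right) \left(- \frac{1}{3}\right) = \left(-35 + 45\right) \left(- \frac{1}{3}\right) = 10 \left(- \frac{1}{3}\right) = - \frac{10}{3}$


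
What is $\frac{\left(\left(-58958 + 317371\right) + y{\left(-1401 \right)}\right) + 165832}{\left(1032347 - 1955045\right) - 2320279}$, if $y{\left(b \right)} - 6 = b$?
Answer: $- \frac{422850}{3242977} \approx -0.13039$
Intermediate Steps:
$y{\left(b \right)} = 6 + b$
$\frac{\left(\left(-58958 + 317371\right) + y{\left(-1401 \right)}\right) + 165832}{\left(1032347 - 1955045\right) - 2320279} = \frac{\left(\left(-58958 + 317371\right) + \left(6 - 1401\right)\right) + 165832}{\left(1032347 - 1955045\right) - 2320279} = \frac{\left(258413 - 1395\right) + 165832}{-922698 - 2320279} = \frac{257018 + 165832}{-3242977} = 422850 \left(- \frac{1}{3242977}\right) = - \frac{422850}{3242977}$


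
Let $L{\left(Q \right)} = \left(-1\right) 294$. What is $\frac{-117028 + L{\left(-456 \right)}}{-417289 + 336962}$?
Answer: $\frac{117322}{80327} \approx 1.4606$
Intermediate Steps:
$L{\left(Q \right)} = -294$
$\frac{-117028 + L{\left(-456 \right)}}{-417289 + 336962} = \frac{-117028 - 294}{-417289 + 336962} = - \frac{117322}{-80327} = \left(-117322\right) \left(- \frac{1}{80327}\right) = \frac{117322}{80327}$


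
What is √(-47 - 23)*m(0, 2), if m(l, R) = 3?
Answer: 3*I*√70 ≈ 25.1*I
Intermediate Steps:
√(-47 - 23)*m(0, 2) = √(-47 - 23)*3 = √(-70)*3 = (I*√70)*3 = 3*I*√70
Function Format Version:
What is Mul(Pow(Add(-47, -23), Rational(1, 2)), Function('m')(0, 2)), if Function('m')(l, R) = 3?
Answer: Mul(3, I, Pow(70, Rational(1, 2))) ≈ Mul(25.100, I)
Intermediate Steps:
Mul(Pow(Add(-47, -23), Rational(1, 2)), Function('m')(0, 2)) = Mul(Pow(Add(-47, -23), Rational(1, 2)), 3) = Mul(Pow(-70, Rational(1, 2)), 3) = Mul(Mul(I, Pow(70, Rational(1, 2))), 3) = Mul(3, I, Pow(70, Rational(1, 2)))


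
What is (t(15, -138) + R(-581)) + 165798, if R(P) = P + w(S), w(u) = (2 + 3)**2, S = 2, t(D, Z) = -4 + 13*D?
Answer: 165433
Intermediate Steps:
w(u) = 25 (w(u) = 5**2 = 25)
R(P) = 25 + P (R(P) = P + 25 = 25 + P)
(t(15, -138) + R(-581)) + 165798 = ((-4 + 13*15) + (25 - 581)) + 165798 = ((-4 + 195) - 556) + 165798 = (191 - 556) + 165798 = -365 + 165798 = 165433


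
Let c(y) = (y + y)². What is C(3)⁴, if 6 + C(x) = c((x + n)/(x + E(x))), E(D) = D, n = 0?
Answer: 625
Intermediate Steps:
c(y) = 4*y² (c(y) = (2*y)² = 4*y²)
C(x) = -5 (C(x) = -6 + 4*((x + 0)/(x + x))² = -6 + 4*(x/((2*x)))² = -6 + 4*(x*(1/(2*x)))² = -6 + 4*(½)² = -6 + 4*(¼) = -6 + 1 = -5)
C(3)⁴ = (-5)⁴ = 625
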